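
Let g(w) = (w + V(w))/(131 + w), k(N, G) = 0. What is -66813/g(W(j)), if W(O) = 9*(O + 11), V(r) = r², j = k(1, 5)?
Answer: -512233/330 ≈ -1552.2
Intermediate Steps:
j = 0
W(O) = 99 + 9*O (W(O) = 9*(11 + O) = 99 + 9*O)
g(w) = (w + w²)/(131 + w)
-66813/g(W(j)) = -66813*(131 + (99 + 9*0))/((1 + (99 + 9*0))*(99 + 9*0)) = -66813*(131 + (99 + 0))/((1 + (99 + 0))*(99 + 0)) = -66813*(131 + 99)/(99*(1 + 99)) = -66813/(99*100/230) = -66813/(99*(1/230)*100) = -66813/990/23 = -66813*23/990 = -512233/330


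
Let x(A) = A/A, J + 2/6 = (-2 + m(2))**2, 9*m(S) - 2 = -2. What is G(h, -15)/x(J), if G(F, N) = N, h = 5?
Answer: -15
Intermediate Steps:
m(S) = 0 (m(S) = 2/9 + (1/9)*(-2) = 2/9 - 2/9 = 0)
J = 11/3 (J = -1/3 + (-2 + 0)**2 = -1/3 + (-2)**2 = -1/3 + 4 = 11/3 ≈ 3.6667)
x(A) = 1
G(h, -15)/x(J) = -15/1 = -15*1 = -15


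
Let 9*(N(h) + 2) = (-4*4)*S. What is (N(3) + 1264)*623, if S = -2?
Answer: 7095970/9 ≈ 7.8844e+5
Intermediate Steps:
N(h) = 14/9 (N(h) = -2 + (-4*4*(-2))/9 = -2 + (-16*(-2))/9 = -2 + (⅑)*32 = -2 + 32/9 = 14/9)
(N(3) + 1264)*623 = (14/9 + 1264)*623 = (11390/9)*623 = 7095970/9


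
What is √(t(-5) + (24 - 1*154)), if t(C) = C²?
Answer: I*√105 ≈ 10.247*I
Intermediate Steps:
√(t(-5) + (24 - 1*154)) = √((-5)² + (24 - 1*154)) = √(25 + (24 - 154)) = √(25 - 130) = √(-105) = I*√105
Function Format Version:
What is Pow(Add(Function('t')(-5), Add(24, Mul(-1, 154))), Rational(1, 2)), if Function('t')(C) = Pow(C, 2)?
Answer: Mul(I, Pow(105, Rational(1, 2))) ≈ Mul(10.247, I)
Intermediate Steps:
Pow(Add(Function('t')(-5), Add(24, Mul(-1, 154))), Rational(1, 2)) = Pow(Add(Pow(-5, 2), Add(24, Mul(-1, 154))), Rational(1, 2)) = Pow(Add(25, Add(24, -154)), Rational(1, 2)) = Pow(Add(25, -130), Rational(1, 2)) = Pow(-105, Rational(1, 2)) = Mul(I, Pow(105, Rational(1, 2)))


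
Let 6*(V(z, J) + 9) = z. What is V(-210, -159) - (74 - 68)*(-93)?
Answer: 514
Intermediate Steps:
V(z, J) = -9 + z/6
V(-210, -159) - (74 - 68)*(-93) = (-9 + (⅙)*(-210)) - (74 - 68)*(-93) = (-9 - 35) - 6*(-93) = -44 - 1*(-558) = -44 + 558 = 514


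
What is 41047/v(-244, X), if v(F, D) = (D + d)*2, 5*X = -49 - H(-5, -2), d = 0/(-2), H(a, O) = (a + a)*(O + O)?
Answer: -205235/178 ≈ -1153.0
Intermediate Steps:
H(a, O) = 4*O*a (H(a, O) = (2*a)*(2*O) = 4*O*a)
d = 0 (d = -½*0 = 0)
X = -89/5 (X = (-49 - 4*(-2)*(-5))/5 = (-49 - 1*40)/5 = (-49 - 40)/5 = (⅕)*(-89) = -89/5 ≈ -17.800)
v(F, D) = 2*D (v(F, D) = (D + 0)*2 = D*2 = 2*D)
41047/v(-244, X) = 41047/((2*(-89/5))) = 41047/(-178/5) = 41047*(-5/178) = -205235/178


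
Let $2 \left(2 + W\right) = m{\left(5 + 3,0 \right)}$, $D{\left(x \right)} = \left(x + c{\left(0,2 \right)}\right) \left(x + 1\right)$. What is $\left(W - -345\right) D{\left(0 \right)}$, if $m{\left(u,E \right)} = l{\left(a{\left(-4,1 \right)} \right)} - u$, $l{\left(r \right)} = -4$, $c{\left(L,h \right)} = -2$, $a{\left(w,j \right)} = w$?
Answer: $-674$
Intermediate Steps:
$D{\left(x \right)} = \left(1 + x\right) \left(-2 + x\right)$ ($D{\left(x \right)} = \left(x - 2\right) \left(x + 1\right) = \left(-2 + x\right) \left(1 + x\right) = \left(1 + x\right) \left(-2 + x\right)$)
$m{\left(u,E \right)} = -4 - u$
$W = -8$ ($W = -2 + \frac{-4 - \left(5 + 3\right)}{2} = -2 + \frac{-4 - 8}{2} = -2 + \frac{1}{2} \left(-12\right) = -2 - 6 = -8$)
$\left(W - -345\right) D{\left(0 \right)} = \left(-8 - -345\right) \left(-2 + 0^{2} - 0\right) = \left(-8 + 345\right) \left(-2 + 0 + 0\right) = 337 \left(-2\right) = -674$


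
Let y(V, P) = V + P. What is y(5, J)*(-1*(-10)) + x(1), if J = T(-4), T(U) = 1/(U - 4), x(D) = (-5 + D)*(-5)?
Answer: 275/4 ≈ 68.750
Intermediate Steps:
x(D) = 25 - 5*D
T(U) = 1/(-4 + U)
J = -⅛ (J = 1/(-4 - 4) = 1/(-8) = -⅛ ≈ -0.12500)
y(V, P) = P + V
y(5, J)*(-1*(-10)) + x(1) = (-⅛ + 5)*(-1*(-10)) + (25 - 5*1) = (39/8)*10 + (25 - 5) = 195/4 + 20 = 275/4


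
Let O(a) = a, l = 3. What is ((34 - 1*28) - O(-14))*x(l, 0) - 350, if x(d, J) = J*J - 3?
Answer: -410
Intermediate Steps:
x(d, J) = -3 + J² (x(d, J) = J² - 3 = -3 + J²)
((34 - 1*28) - O(-14))*x(l, 0) - 350 = ((34 - 1*28) - 1*(-14))*(-3 + 0²) - 350 = ((34 - 28) + 14)*(-3 + 0) - 350 = (6 + 14)*(-3) - 350 = 20*(-3) - 350 = -60 - 350 = -410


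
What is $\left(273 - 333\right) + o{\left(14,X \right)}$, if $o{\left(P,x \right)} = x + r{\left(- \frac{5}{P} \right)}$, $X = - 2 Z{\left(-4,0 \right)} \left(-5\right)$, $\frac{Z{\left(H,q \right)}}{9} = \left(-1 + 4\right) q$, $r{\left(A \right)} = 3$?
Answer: $-57$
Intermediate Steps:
$Z{\left(H,q \right)} = 27 q$ ($Z{\left(H,q \right)} = 9 \left(-1 + 4\right) q = 9 \cdot 3 q = 27 q$)
$X = 0$ ($X = - 2 \cdot 27 \cdot 0 \left(-5\right) = \left(-2\right) 0 \left(-5\right) = 0 \left(-5\right) = 0$)
$o{\left(P,x \right)} = 3 + x$ ($o{\left(P,x \right)} = x + 3 = 3 + x$)
$\left(273 - 333\right) + o{\left(14,X \right)} = \left(273 - 333\right) + \left(3 + 0\right) = -60 + 3 = -57$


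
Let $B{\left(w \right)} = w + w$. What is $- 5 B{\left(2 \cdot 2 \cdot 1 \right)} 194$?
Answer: $-7760$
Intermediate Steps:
$B{\left(w \right)} = 2 w$
$- 5 B{\left(2 \cdot 2 \cdot 1 \right)} 194 = - 5 \cdot 2 \cdot 2 \cdot 2 \cdot 1 \cdot 194 = - 5 \cdot 2 \cdot 4 \cdot 1 \cdot 194 = - 5 \cdot 2 \cdot 4 \cdot 194 = \left(-5\right) 8 \cdot 194 = \left(-40\right) 194 = -7760$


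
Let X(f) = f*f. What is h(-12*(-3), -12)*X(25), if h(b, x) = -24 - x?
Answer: -7500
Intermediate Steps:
X(f) = f²
h(-12*(-3), -12)*X(25) = (-24 - 1*(-12))*25² = (-24 + 12)*625 = -12*625 = -7500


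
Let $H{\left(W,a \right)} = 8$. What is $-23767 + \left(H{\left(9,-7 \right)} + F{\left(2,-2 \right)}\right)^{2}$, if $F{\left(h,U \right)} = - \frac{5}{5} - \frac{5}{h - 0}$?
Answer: $- \frac{94987}{4} \approx -23747.0$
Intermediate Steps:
$F{\left(h,U \right)} = -1 - \frac{5}{h}$ ($F{\left(h,U \right)} = \left(-5\right) \frac{1}{5} - \frac{5}{h + 0} = -1 - \frac{5}{h}$)
$-23767 + \left(H{\left(9,-7 \right)} + F{\left(2,-2 \right)}\right)^{2} = -23767 + \left(8 + \frac{-5 - 2}{2}\right)^{2} = -23767 + \left(8 + \frac{1}{2} \left(-7\right)\right)^{2} = -23767 + \left(8 - \frac{7}{2}\right)^{2} = -23767 + \left(\frac{9}{2}\right)^{2} = -23767 + \frac{81}{4} = - \frac{94987}{4}$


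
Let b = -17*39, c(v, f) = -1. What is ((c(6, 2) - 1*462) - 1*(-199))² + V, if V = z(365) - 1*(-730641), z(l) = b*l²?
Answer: -87527838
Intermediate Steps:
b = -663
z(l) = -663*l²
V = -87597534 (V = -663*365² - 1*(-730641) = -663*133225 + 730641 = -88328175 + 730641 = -87597534)
((c(6, 2) - 1*462) - 1*(-199))² + V = ((-1 - 1*462) - 1*(-199))² - 87597534 = ((-1 - 462) + 199)² - 87597534 = (-463 + 199)² - 87597534 = (-264)² - 87597534 = 69696 - 87597534 = -87527838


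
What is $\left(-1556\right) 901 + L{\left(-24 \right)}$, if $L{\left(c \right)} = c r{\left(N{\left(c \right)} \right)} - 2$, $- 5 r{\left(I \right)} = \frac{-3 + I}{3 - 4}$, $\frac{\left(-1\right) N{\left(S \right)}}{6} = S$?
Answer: $- \frac{7013174}{5} \approx -1.4026 \cdot 10^{6}$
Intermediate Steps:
$N{\left(S \right)} = - 6 S$
$r{\left(I \right)} = - \frac{3}{5} + \frac{I}{5}$ ($r{\left(I \right)} = - \frac{\left(-3 + I\right) \frac{1}{3 - 4}}{5} = - \frac{\left(-3 + I\right) \frac{1}{-1}}{5} = - \frac{\left(-3 + I\right) \left(-1\right)}{5} = - \frac{3 - I}{5} = - \frac{3}{5} + \frac{I}{5}$)
$L{\left(c \right)} = -2 + c \left(- \frac{3}{5} - \frac{6 c}{5}\right)$ ($L{\left(c \right)} = c \left(- \frac{3}{5} + \frac{\left(-6\right) c}{5}\right) - 2 = c \left(- \frac{3}{5} - \frac{6 c}{5}\right) - 2 = -2 + c \left(- \frac{3}{5} - \frac{6 c}{5}\right)$)
$\left(-1556\right) 901 + L{\left(-24 \right)} = \left(-1556\right) 901 - \left(2 - \frac{72 \left(1 + 2 \left(-24\right)\right)}{5}\right) = -1401956 - \left(2 - \frac{72 \left(1 - 48\right)}{5}\right) = -1401956 - \left(2 - - \frac{3384}{5}\right) = -1401956 - \frac{3394}{5} = - \frac{7013174}{5}$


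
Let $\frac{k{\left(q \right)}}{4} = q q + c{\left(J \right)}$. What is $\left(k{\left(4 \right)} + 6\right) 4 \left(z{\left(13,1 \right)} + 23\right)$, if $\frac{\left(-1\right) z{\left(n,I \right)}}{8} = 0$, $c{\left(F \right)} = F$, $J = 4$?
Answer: $7912$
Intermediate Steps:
$z{\left(n,I \right)} = 0$ ($z{\left(n,I \right)} = \left(-8\right) 0 = 0$)
$k{\left(q \right)} = 16 + 4 q^{2}$ ($k{\left(q \right)} = 4 \left(q q + 4\right) = 4 \left(q^{2} + 4\right) = 4 \left(4 + q^{2}\right) = 16 + 4 q^{2}$)
$\left(k{\left(4 \right)} + 6\right) 4 \left(z{\left(13,1 \right)} + 23\right) = \left(\left(16 + 4 \cdot 4^{2}\right) + 6\right) 4 \left(0 + 23\right) = \left(\left(16 + 4 \cdot 16\right) + 6\right) 4 \cdot 23 = \left(\left(16 + 64\right) + 6\right) 4 \cdot 23 = \left(80 + 6\right) 4 \cdot 23 = 86 \cdot 4 \cdot 23 = 344 \cdot 23 = 7912$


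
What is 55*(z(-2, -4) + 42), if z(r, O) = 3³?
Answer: 3795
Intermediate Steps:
z(r, O) = 27
55*(z(-2, -4) + 42) = 55*(27 + 42) = 55*69 = 3795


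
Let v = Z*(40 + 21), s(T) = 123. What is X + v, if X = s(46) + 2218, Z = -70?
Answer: -1929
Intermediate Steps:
X = 2341 (X = 123 + 2218 = 2341)
v = -4270 (v = -70*(40 + 21) = -70*61 = -4270)
X + v = 2341 - 4270 = -1929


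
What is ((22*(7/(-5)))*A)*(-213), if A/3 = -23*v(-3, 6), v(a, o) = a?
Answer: 6790014/5 ≈ 1.3580e+6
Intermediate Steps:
A = 207 (A = 3*(-23*(-3)) = 3*69 = 207)
((22*(7/(-5)))*A)*(-213) = ((22*(7/(-5)))*207)*(-213) = ((22*(7*(-1/5)))*207)*(-213) = ((22*(-7/5))*207)*(-213) = -154/5*207*(-213) = -31878/5*(-213) = 6790014/5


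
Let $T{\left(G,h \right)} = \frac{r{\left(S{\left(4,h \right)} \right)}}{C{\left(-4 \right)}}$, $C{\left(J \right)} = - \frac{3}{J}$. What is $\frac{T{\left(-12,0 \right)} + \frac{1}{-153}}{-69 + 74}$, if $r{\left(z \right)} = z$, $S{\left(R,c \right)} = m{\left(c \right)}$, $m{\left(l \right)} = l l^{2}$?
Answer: $- \frac{1}{765} \approx -0.0013072$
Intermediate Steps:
$m{\left(l \right)} = l^{3}$
$S{\left(R,c \right)} = c^{3}$
$T{\left(G,h \right)} = \frac{4 h^{3}}{3}$ ($T{\left(G,h \right)} = \frac{h^{3}}{\left(-3\right) \frac{1}{-4}} = \frac{h^{3}}{\left(-3\right) \left(- \frac{1}{4}\right)} = \frac{h^{3}}{\frac{3}{4}} = h^{3} \cdot \frac{4}{3} = \frac{4 h^{3}}{3}$)
$\frac{T{\left(-12,0 \right)} + \frac{1}{-153}}{-69 + 74} = \frac{\frac{4 \cdot 0^{3}}{3} + \frac{1}{-153}}{-69 + 74} = \frac{\frac{4}{3} \cdot 0 - \frac{1}{153}}{5} = \left(0 - \frac{1}{153}\right) \frac{1}{5} = \left(- \frac{1}{153}\right) \frac{1}{5} = - \frac{1}{765}$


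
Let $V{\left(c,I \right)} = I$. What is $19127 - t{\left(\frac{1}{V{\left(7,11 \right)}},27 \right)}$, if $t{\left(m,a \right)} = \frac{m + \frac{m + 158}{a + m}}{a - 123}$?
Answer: $\frac{6019056803}{314688} \approx 19127.0$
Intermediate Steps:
$t{\left(m,a \right)} = \frac{m + \frac{158 + m}{a + m}}{-123 + a}$
$19127 - t{\left(\frac{1}{V{\left(7,11 \right)}},27 \right)} = 19127 - \frac{158 + \frac{1}{11} + \left(\frac{1}{11}\right)^{2} + \frac{27}{11}}{27^{2} - 3321 - \frac{123}{11} + \frac{27}{11}} = 19127 - \frac{158 + \frac{1}{11} + \left(\frac{1}{11}\right)^{2} + 27 \cdot \frac{1}{11}}{729 - 3321 - \frac{123}{11} + 27 \cdot \frac{1}{11}} = 19127 - \frac{158 + \frac{1}{11} + \frac{1}{121} + \frac{27}{11}}{729 - 3321 - \frac{123}{11} + \frac{27}{11}} = 19127 - \frac{1}{- \frac{28608}{11}} \cdot \frac{19427}{121} = 19127 - \left(- \frac{11}{28608}\right) \frac{19427}{121} = 19127 - - \frac{19427}{314688} = 19127 + \frac{19427}{314688} = \frac{6019056803}{314688}$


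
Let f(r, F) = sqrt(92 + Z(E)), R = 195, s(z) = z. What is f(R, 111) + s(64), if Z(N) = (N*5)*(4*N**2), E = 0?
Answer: 64 + 2*sqrt(23) ≈ 73.592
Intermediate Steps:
Z(N) = 20*N**3 (Z(N) = (5*N)*(4*N**2) = 20*N**3)
f(r, F) = 2*sqrt(23) (f(r, F) = sqrt(92 + 20*0**3) = sqrt(92 + 20*0) = sqrt(92 + 0) = sqrt(92) = 2*sqrt(23))
f(R, 111) + s(64) = 2*sqrt(23) + 64 = 64 + 2*sqrt(23)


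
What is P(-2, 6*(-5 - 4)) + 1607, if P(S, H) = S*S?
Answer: 1611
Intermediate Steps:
P(S, H) = S²
P(-2, 6*(-5 - 4)) + 1607 = (-2)² + 1607 = 4 + 1607 = 1611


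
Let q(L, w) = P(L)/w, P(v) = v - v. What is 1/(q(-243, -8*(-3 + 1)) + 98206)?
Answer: 1/98206 ≈ 1.0183e-5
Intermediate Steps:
P(v) = 0
q(L, w) = 0 (q(L, w) = 0/w = 0)
1/(q(-243, -8*(-3 + 1)) + 98206) = 1/(0 + 98206) = 1/98206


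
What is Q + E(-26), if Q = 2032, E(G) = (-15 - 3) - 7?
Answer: 2007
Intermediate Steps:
E(G) = -25 (E(G) = -18 - 7 = -25)
Q + E(-26) = 2032 - 25 = 2007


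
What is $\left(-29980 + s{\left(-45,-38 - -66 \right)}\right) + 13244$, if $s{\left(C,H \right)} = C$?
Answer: $-16781$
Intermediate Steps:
$\left(-29980 + s{\left(-45,-38 - -66 \right)}\right) + 13244 = \left(-29980 - 45\right) + 13244 = -30025 + 13244 = -16781$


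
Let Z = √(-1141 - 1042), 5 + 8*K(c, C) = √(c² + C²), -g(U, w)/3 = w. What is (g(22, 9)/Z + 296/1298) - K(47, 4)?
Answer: 4429/5192 - 5*√89/8 + 27*I*√2183/2183 ≈ -5.0432 + 0.57788*I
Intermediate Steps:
g(U, w) = -3*w
K(c, C) = -5/8 + √(C² + c²)/8 (K(c, C) = -5/8 + √(c² + C²)/8 = -5/8 + √(C² + c²)/8)
Z = I*√2183 (Z = √(-2183) = I*√2183 ≈ 46.723*I)
(g(22, 9)/Z + 296/1298) - K(47, 4) = ((-3*9)/((I*√2183)) + 296/1298) - (-5/8 + √(4² + 47²)/8) = (-(-27)*I*√2183/2183 + 296*(1/1298)) - (-5/8 + √(16 + 2209)/8) = (27*I*√2183/2183 + 148/649) - (-5/8 + √2225/8) = (148/649 + 27*I*√2183/2183) - (-5/8 + (5*√89)/8) = (148/649 + 27*I*√2183/2183) - (-5/8 + 5*√89/8) = (148/649 + 27*I*√2183/2183) + (5/8 - 5*√89/8) = 4429/5192 - 5*√89/8 + 27*I*√2183/2183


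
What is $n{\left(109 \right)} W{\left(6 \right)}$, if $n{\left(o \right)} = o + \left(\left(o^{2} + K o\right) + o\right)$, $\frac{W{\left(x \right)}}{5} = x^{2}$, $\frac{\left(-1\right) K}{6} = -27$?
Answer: $5356260$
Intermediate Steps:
$K = 162$ ($K = \left(-6\right) \left(-27\right) = 162$)
$W{\left(x \right)} = 5 x^{2}$
$n{\left(o \right)} = o^{2} + 164 o$ ($n{\left(o \right)} = o + \left(\left(o^{2} + 162 o\right) + o\right) = o + \left(o^{2} + 163 o\right) = o^{2} + 164 o$)
$n{\left(109 \right)} W{\left(6 \right)} = 109 \left(164 + 109\right) 5 \cdot 6^{2} = 109 \cdot 273 \cdot 5 \cdot 36 = 29757 \cdot 180 = 5356260$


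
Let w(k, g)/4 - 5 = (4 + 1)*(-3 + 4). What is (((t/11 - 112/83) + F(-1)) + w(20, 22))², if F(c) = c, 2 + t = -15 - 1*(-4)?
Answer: 1108623616/833569 ≈ 1330.0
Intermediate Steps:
t = -13 (t = -2 + (-15 - 1*(-4)) = -2 + (-15 + 4) = -2 - 11 = -13)
w(k, g) = 40 (w(k, g) = 20 + 4*((4 + 1)*(-3 + 4)) = 20 + 4*(5*1) = 20 + 4*5 = 20 + 20 = 40)
(((t/11 - 112/83) + F(-1)) + w(20, 22))² = (((-13/11 - 112/83) - 1) + 40)² = ((-2311/913 - 1) + 40)² = (-3224/913 + 40)² = (33296/913)² = 1108623616/833569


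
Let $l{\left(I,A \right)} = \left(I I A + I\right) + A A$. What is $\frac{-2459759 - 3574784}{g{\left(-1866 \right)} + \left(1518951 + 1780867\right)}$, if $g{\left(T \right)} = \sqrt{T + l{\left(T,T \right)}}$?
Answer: $- \frac{9956446806587}{5447646342398} + \frac{6034543 i \sqrt{1623462918}}{5447646342398} \approx -1.8277 + 0.044633 i$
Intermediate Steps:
$l{\left(I,A \right)} = I + A^{2} + A I^{2}$ ($l{\left(I,A \right)} = \left(I^{2} A + I\right) + A^{2} = \left(A I^{2} + I\right) + A^{2} = \left(I + A I^{2}\right) + A^{2} = I + A^{2} + A I^{2}$)
$g{\left(T \right)} = \sqrt{T^{2} + T^{3} + 2 T}$ ($g{\left(T \right)} = \sqrt{T + \left(T + T^{2} + T T^{2}\right)} = \sqrt{T + \left(T + T^{2} + T^{3}\right)} = \sqrt{T^{2} + T^{3} + 2 T}$)
$\frac{-2459759 - 3574784}{g{\left(-1866 \right)} + \left(1518951 + 1780867\right)} = \frac{-2459759 - 3574784}{\sqrt{- 1866 \left(2 - 1866 + \left(-1866\right)^{2}\right)} + \left(1518951 + 1780867\right)} = - \frac{6034543}{\sqrt{- 1866 \left(2 - 1866 + 3481956\right)} + 3299818} = - \frac{6034543}{\sqrt{\left(-1866\right) 3480092} + 3299818} = - \frac{6034543}{\sqrt{-6493851672} + 3299818} = - \frac{6034543}{2 i \sqrt{1623462918} + 3299818} = - \frac{6034543}{3299818 + 2 i \sqrt{1623462918}}$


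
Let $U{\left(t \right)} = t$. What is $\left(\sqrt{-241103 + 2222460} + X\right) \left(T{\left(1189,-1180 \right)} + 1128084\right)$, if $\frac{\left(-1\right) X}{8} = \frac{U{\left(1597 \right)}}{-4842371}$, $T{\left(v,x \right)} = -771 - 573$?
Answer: $\frac{14395230240}{4842371} + 1126740 \sqrt{1981357} \approx 1.586 \cdot 10^{9}$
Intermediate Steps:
$T{\left(v,x \right)} = -1344$ ($T{\left(v,x \right)} = -771 - 573 = -1344$)
$X = \frac{12776}{4842371}$ ($X = - 8 \frac{1597}{-4842371} = - 8 \cdot 1597 \left(- \frac{1}{4842371}\right) = \left(-8\right) \left(- \frac{1597}{4842371}\right) = \frac{12776}{4842371} \approx 0.0026384$)
$\left(\sqrt{-241103 + 2222460} + X\right) \left(T{\left(1189,-1180 \right)} + 1128084\right) = \left(\sqrt{-241103 + 2222460} + \frac{12776}{4842371}\right) \left(-1344 + 1128084\right) = \left(\sqrt{1981357} + \frac{12776}{4842371}\right) 1126740 = \left(\frac{12776}{4842371} + \sqrt{1981357}\right) 1126740 = \frac{14395230240}{4842371} + 1126740 \sqrt{1981357}$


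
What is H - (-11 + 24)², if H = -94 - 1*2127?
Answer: -2390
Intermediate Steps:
H = -2221 (H = -94 - 2127 = -2221)
H - (-11 + 24)² = -2221 - (-11 + 24)² = -2221 - 1*13² = -2221 - 1*169 = -2221 - 169 = -2390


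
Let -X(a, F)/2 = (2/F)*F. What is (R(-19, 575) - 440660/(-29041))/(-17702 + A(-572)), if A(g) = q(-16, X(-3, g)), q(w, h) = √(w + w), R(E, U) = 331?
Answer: -29660382527/1516718673046 - 3351077*I*√2/758359336523 ≈ -0.019556 - 6.2492e-6*I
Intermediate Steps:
X(a, F) = -4 (X(a, F) = -2*2/F*F = -2*2 = -4)
q(w, h) = √2*√w (q(w, h) = √(2*w) = √2*√w)
A(g) = 4*I*√2 (A(g) = √2*√(-16) = √2*(4*I) = 4*I*√2)
(R(-19, 575) - 440660/(-29041))/(-17702 + A(-572)) = (331 - 440660/(-29041))/(-17702 + 4*I*√2) = (331 - 440660*(-1/29041))/(-17702 + 4*I*√2) = (331 + 440660/29041)/(-17702 + 4*I*√2) = 10053231/(29041*(-17702 + 4*I*√2))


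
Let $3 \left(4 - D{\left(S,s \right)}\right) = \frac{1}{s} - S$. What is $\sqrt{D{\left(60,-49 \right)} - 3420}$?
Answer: $\frac{i \sqrt{1497633}}{21} \approx 58.275 i$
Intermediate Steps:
$D{\left(S,s \right)} = 4 - \frac{1}{3 s} + \frac{S}{3}$ ($D{\left(S,s \right)} = 4 - \frac{\frac{1}{s} - S}{3} = 4 + \left(- \frac{1}{3 s} + \frac{S}{3}\right) = 4 - \frac{1}{3 s} + \frac{S}{3}$)
$\sqrt{D{\left(60,-49 \right)} - 3420} = \sqrt{\frac{-1 - 49 \left(12 + 60\right)}{3 \left(-49\right)} - 3420} = \sqrt{\frac{1}{3} \left(- \frac{1}{49}\right) \left(-1 - 3528\right) - 3420} = \sqrt{\frac{1}{3} \left(- \frac{1}{49}\right) \left(-3529\right) - 3420} = \sqrt{\frac{3529}{147} - 3420} = \sqrt{- \frac{499211}{147}} = \frac{i \sqrt{1497633}}{21}$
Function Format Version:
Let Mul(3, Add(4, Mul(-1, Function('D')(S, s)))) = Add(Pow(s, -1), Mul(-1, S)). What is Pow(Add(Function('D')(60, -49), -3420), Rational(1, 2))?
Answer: Mul(Rational(1, 21), I, Pow(1497633, Rational(1, 2))) ≈ Mul(58.275, I)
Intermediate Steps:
Function('D')(S, s) = Add(4, Mul(Rational(-1, 3), Pow(s, -1)), Mul(Rational(1, 3), S)) (Function('D')(S, s) = Add(4, Mul(Rational(-1, 3), Add(Pow(s, -1), Mul(-1, S)))) = Add(4, Add(Mul(Rational(-1, 3), Pow(s, -1)), Mul(Rational(1, 3), S))) = Add(4, Mul(Rational(-1, 3), Pow(s, -1)), Mul(Rational(1, 3), S)))
Pow(Add(Function('D')(60, -49), -3420), Rational(1, 2)) = Pow(Add(Mul(Rational(1, 3), Pow(-49, -1), Add(-1, Mul(-49, Add(12, 60)))), -3420), Rational(1, 2)) = Pow(Add(Mul(Rational(1, 3), Rational(-1, 49), Add(-1, Mul(-49, 72))), -3420), Rational(1, 2)) = Pow(Add(Mul(Rational(1, 3), Rational(-1, 49), Add(-1, -3528)), -3420), Rational(1, 2)) = Pow(Add(Mul(Rational(1, 3), Rational(-1, 49), -3529), -3420), Rational(1, 2)) = Pow(Add(Rational(3529, 147), -3420), Rational(1, 2)) = Pow(Rational(-499211, 147), Rational(1, 2)) = Mul(Rational(1, 21), I, Pow(1497633, Rational(1, 2)))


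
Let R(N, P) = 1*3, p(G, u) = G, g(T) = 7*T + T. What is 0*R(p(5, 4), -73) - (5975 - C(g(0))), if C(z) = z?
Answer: -5975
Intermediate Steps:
g(T) = 8*T
R(N, P) = 3
0*R(p(5, 4), -73) - (5975 - C(g(0))) = 0*3 - (5975 - 8*0) = 0 - (5975 - 1*0) = 0 - (5975 + 0) = 0 - 1*5975 = 0 - 5975 = -5975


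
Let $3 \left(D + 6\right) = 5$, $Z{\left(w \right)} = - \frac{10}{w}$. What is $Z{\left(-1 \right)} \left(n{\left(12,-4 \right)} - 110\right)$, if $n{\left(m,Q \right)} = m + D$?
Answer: $- \frac{3070}{3} \approx -1023.3$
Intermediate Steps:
$D = - \frac{13}{3}$ ($D = -6 + \frac{1}{3} \cdot 5 = -6 + \frac{5}{3} = - \frac{13}{3} \approx -4.3333$)
$n{\left(m,Q \right)} = - \frac{13}{3} + m$ ($n{\left(m,Q \right)} = m - \frac{13}{3} = - \frac{13}{3} + m$)
$Z{\left(-1 \right)} \left(n{\left(12,-4 \right)} - 110\right) = - \frac{10}{-1} \left(\left(- \frac{13}{3} + 12\right) - 110\right) = \left(-10\right) \left(-1\right) \left(\frac{23}{3} - 110\right) = 10 \left(- \frac{307}{3}\right) = - \frac{3070}{3}$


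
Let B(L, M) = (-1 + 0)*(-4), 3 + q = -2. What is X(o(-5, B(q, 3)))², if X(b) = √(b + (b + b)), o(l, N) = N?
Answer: 12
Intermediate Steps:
q = -5 (q = -3 - 2 = -5)
B(L, M) = 4 (B(L, M) = -1*(-4) = 4)
X(b) = √3*√b (X(b) = √(b + 2*b) = √(3*b) = √3*√b)
X(o(-5, B(q, 3)))² = (√3*√4)² = (√3*2)² = (2*√3)² = 12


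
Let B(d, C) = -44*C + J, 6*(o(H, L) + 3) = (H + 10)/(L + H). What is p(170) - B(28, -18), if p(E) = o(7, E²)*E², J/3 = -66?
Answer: -7569977324/86721 ≈ -87291.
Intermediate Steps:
o(H, L) = -3 + (10 + H)/(6*(H + L)) (o(H, L) = -3 + ((H + 10)/(L + H))/6 = -3 + ((10 + H)/(H + L))/6 = -3 + (10 + H)/(6*(H + L)))
J = -198 (J = 3*(-66) = -198)
B(d, C) = -198 - 44*C (B(d, C) = -44*C - 198 = -198 - 44*C)
p(E) = E²*(-109 - 18*E²)/(6*(7 + E²)) (p(E) = ((10 - 18*E² - 17*7)/(6*(7 + E²)))*E² = ((10 - 18*E² - 119)/(6*(7 + E²)))*E² = ((-109 - 18*E²)/(6*(7 + E²)))*E² = E²*(-109 - 18*E²)/(6*(7 + E²)))
p(170) - B(28, -18) = (⅙)*170²*(-109 - 18*170²)/(7 + 170²) - (-198 - 44*(-18)) = (⅙)*28900*(-109 - 18*28900)/(7 + 28900) - (-198 + 792) = (⅙)*28900*(-109 - 520200)/28907 - 1*594 = (⅙)*28900*(1/28907)*(-520309) - 594 = -7518465050/86721 - 594 = -7569977324/86721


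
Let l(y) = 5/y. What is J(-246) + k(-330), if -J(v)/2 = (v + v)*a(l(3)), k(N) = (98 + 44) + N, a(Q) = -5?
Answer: -5108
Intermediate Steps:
k(N) = 142 + N
J(v) = 20*v (J(v) = -2*(v + v)*(-5) = -2*2*v*(-5) = -(-20)*v = 20*v)
J(-246) + k(-330) = 20*(-246) + (142 - 330) = -4920 - 188 = -5108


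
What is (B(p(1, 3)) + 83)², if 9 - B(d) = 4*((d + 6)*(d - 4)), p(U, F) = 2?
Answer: 24336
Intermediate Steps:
B(d) = 9 - 4*(-4 + d)*(6 + d) (B(d) = 9 - 4*(d + 6)*(d - 4) = 9 - 4*(6 + d)*(-4 + d) = 9 - 4*(-4 + d)*(6 + d))
(B(p(1, 3)) + 83)² = ((105 - 8*2 - 4*2²) + 83)² = ((105 - 16 - 4*4) + 83)² = ((105 - 16 - 16) + 83)² = (73 + 83)² = 156² = 24336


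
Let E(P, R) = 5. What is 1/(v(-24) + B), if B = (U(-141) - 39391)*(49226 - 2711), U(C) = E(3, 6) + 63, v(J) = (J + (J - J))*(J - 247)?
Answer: -1/1829102841 ≈ -5.4672e-10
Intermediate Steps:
v(J) = J*(-247 + J) (v(J) = (J + 0)*(-247 + J) = J*(-247 + J))
U(C) = 68 (U(C) = 5 + 63 = 68)
B = -1829109345 (B = (68 - 39391)*(49226 - 2711) = -39323*46515 = -1829109345)
1/(v(-24) + B) = 1/(-24*(-247 - 24) - 1829109345) = 1/(-24*(-271) - 1829109345) = 1/(6504 - 1829109345) = 1/(-1829102841) = -1/1829102841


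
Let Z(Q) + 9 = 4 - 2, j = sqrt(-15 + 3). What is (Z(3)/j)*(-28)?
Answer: -98*I*sqrt(3)/3 ≈ -56.58*I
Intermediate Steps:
j = 2*I*sqrt(3) (j = sqrt(-12) = 2*I*sqrt(3) ≈ 3.4641*I)
Z(Q) = -7 (Z(Q) = -9 + (4 - 2) = -9 + 2 = -7)
(Z(3)/j)*(-28) = (-7/(2*I*sqrt(3)))*(-28) = (-I*sqrt(3)/6*(-7))*(-28) = (7*I*sqrt(3)/6)*(-28) = -98*I*sqrt(3)/3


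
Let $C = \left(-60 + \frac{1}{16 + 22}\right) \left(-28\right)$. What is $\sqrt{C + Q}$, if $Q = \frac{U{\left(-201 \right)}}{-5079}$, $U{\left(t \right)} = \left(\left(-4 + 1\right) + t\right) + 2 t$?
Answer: $\frac{2 \sqrt{434420932058}}{32167} \approx 40.98$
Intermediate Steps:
$U{\left(t \right)} = -3 + 3 t$ ($U{\left(t \right)} = \left(-3 + t\right) + 2 t = -3 + 3 t$)
$Q = \frac{202}{1693}$ ($Q = \frac{-3 + 3 \left(-201\right)}{-5079} = \left(-3 - 603\right) \left(- \frac{1}{5079}\right) = \left(-606\right) \left(- \frac{1}{5079}\right) = \frac{202}{1693} \approx 0.11931$)
$C = \frac{31906}{19}$ ($C = \left(-60 + \frac{1}{38}\right) \left(-28\right) = \left(- \frac{2279}{38}\right) \left(-28\right) = \frac{31906}{19} \approx 1679.3$)
$\sqrt{C + Q} = \sqrt{\frac{31906}{19} + \frac{202}{1693}} = \sqrt{\frac{54020696}{32167}} = \frac{2 \sqrt{434420932058}}{32167}$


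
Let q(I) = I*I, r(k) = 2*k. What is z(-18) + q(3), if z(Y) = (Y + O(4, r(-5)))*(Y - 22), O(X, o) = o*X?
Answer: 2329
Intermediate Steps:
O(X, o) = X*o
q(I) = I²
z(Y) = (-40 + Y)*(-22 + Y) (z(Y) = (Y + 4*(2*(-5)))*(Y - 22) = (Y + 4*(-10))*(-22 + Y) = (Y - 40)*(-22 + Y) = (-40 + Y)*(-22 + Y))
z(-18) + q(3) = (880 + (-18)² - 62*(-18)) + 3² = (880 + 324 + 1116) + 9 = 2320 + 9 = 2329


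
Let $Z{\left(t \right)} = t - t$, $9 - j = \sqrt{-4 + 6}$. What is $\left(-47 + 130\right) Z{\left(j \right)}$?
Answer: $0$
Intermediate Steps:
$j = 9 - \sqrt{2}$ ($j = 9 - \sqrt{-4 + 6} = 9 - \sqrt{2} \approx 7.5858$)
$Z{\left(t \right)} = 0$
$\left(-47 + 130\right) Z{\left(j \right)} = \left(-47 + 130\right) 0 = 83 \cdot 0 = 0$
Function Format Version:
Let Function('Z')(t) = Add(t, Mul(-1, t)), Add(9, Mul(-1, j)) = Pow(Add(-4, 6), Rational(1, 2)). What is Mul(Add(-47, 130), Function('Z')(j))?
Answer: 0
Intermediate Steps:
j = Add(9, Mul(-1, Pow(2, Rational(1, 2)))) (j = Add(9, Mul(-1, Pow(Add(-4, 6), Rational(1, 2)))) = Add(9, Mul(-1, Pow(2, Rational(1, 2)))) ≈ 7.5858)
Function('Z')(t) = 0
Mul(Add(-47, 130), Function('Z')(j)) = Mul(Add(-47, 130), 0) = Mul(83, 0) = 0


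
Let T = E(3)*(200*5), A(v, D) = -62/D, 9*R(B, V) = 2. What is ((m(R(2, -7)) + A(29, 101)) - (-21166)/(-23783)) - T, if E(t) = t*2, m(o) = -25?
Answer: -14476162387/2402083 ≈ -6026.5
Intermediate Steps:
R(B, V) = 2/9 (R(B, V) = (⅑)*2 = 2/9)
E(t) = 2*t
T = 6000 (T = (2*3)*(200*5) = 6*1000 = 6000)
((m(R(2, -7)) + A(29, 101)) - (-21166)/(-23783)) - T = ((-25 - 62/101) - (-21166)/(-23783)) - 1*6000 = ((-25 - 62*1/101) - (-21166)*(-1)/23783) - 6000 = ((-25 - 62/101) - 1*21166/23783) - 6000 = (-2587/101 - 21166/23783) - 6000 = -63664387/2402083 - 6000 = -14476162387/2402083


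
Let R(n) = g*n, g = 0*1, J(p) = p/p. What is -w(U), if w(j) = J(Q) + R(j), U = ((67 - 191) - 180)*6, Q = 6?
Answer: -1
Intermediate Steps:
J(p) = 1
g = 0
R(n) = 0 (R(n) = 0*n = 0)
U = -1824 (U = (-124 - 180)*6 = -304*6 = -1824)
w(j) = 1 (w(j) = 1 + 0 = 1)
-w(U) = -1*1 = -1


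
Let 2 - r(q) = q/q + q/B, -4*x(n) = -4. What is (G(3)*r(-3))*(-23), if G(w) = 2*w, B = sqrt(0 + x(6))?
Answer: -552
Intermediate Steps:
x(n) = 1 (x(n) = -1/4*(-4) = 1)
B = 1 (B = sqrt(0 + 1) = sqrt(1) = 1)
r(q) = 1 - q (r(q) = 2 - (q/q + q/1) = 2 - (1 + q*1) = 2 - (1 + q) = 2 + (-1 - q) = 1 - q)
(G(3)*r(-3))*(-23) = ((2*3)*(1 - 1*(-3)))*(-23) = (6*(1 + 3))*(-23) = (6*4)*(-23) = 24*(-23) = -552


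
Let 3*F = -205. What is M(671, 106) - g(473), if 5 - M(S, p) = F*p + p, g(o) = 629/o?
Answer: 10133084/1419 ≈ 7141.0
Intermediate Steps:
F = -205/3 (F = (⅓)*(-205) = -205/3 ≈ -68.333)
M(S, p) = 5 + 202*p/3 (M(S, p) = 5 - (-205*p/3 + p) = 5 - (-202)*p/3 = 5 + 202*p/3)
M(671, 106) - g(473) = (5 + (202/3)*106) - 629/473 = (5 + 21412/3) - 629/473 = 21427/3 - 1*629/473 = 21427/3 - 629/473 = 10133084/1419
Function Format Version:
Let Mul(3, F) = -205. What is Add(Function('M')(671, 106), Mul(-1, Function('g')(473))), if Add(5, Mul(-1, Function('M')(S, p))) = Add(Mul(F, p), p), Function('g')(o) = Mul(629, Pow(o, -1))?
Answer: Rational(10133084, 1419) ≈ 7141.0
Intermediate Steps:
F = Rational(-205, 3) (F = Mul(Rational(1, 3), -205) = Rational(-205, 3) ≈ -68.333)
Function('M')(S, p) = Add(5, Mul(Rational(202, 3), p)) (Function('M')(S, p) = Add(5, Mul(-1, Add(Mul(Rational(-205, 3), p), p))) = Add(5, Mul(-1, Mul(Rational(-202, 3), p))) = Add(5, Mul(Rational(202, 3), p)))
Add(Function('M')(671, 106), Mul(-1, Function('g')(473))) = Add(Add(5, Mul(Rational(202, 3), 106)), Mul(-1, Mul(629, Pow(473, -1)))) = Add(Add(5, Rational(21412, 3)), Mul(-1, Mul(629, Rational(1, 473)))) = Add(Rational(21427, 3), Mul(-1, Rational(629, 473))) = Add(Rational(21427, 3), Rational(-629, 473)) = Rational(10133084, 1419)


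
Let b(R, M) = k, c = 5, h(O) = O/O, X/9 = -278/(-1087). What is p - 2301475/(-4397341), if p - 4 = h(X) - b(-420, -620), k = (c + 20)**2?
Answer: -2724049945/4397341 ≈ -619.48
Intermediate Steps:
X = 2502/1087 (X = 9*(-278/(-1087)) = 9*(-278*(-1/1087)) = 9*(278/1087) = 2502/1087 ≈ 2.3017)
h(O) = 1
k = 625 (k = (5 + 20)**2 = 25**2 = 625)
b(R, M) = 625
p = -620 (p = 4 + (1 - 1*625) = 4 + (1 - 625) = 4 - 624 = -620)
p - 2301475/(-4397341) = -620 - 2301475/(-4397341) = -620 - 2301475*(-1/4397341) = -620 + 2301475/4397341 = -2724049945/4397341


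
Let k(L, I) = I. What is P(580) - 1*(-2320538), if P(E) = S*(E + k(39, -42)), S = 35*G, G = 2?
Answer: 2358198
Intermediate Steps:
S = 70 (S = 35*2 = 70)
P(E) = -2940 + 70*E (P(E) = 70*(E - 42) = 70*(-42 + E) = -2940 + 70*E)
P(580) - 1*(-2320538) = (-2940 + 70*580) - 1*(-2320538) = (-2940 + 40600) + 2320538 = 37660 + 2320538 = 2358198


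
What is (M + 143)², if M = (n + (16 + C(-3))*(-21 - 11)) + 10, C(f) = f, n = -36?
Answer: 89401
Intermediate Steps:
M = -442 (M = (-36 + (16 - 3)*(-21 - 11)) + 10 = (-36 + 13*(-32)) + 10 = (-36 - 416) + 10 = -452 + 10 = -442)
(M + 143)² = (-442 + 143)² = (-299)² = 89401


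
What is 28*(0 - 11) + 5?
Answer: -303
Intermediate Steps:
28*(0 - 11) + 5 = 28*(-11) + 5 = -308 + 5 = -303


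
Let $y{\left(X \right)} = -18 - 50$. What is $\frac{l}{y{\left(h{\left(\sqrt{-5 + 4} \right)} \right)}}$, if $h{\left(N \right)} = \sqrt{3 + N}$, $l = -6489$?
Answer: $\frac{6489}{68} \approx 95.427$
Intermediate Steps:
$y{\left(X \right)} = -68$ ($y{\left(X \right)} = -18 - 50 = -68$)
$\frac{l}{y{\left(h{\left(\sqrt{-5 + 4} \right)} \right)}} = - \frac{6489}{-68} = \left(-6489\right) \left(- \frac{1}{68}\right) = \frac{6489}{68}$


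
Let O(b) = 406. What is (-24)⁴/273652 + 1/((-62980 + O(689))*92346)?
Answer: 479288470381763/395321688475452 ≈ 1.2124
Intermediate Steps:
(-24)⁴/273652 + 1/((-62980 + O(689))*92346) = (-24)⁴/273652 + 1/((-62980 + 406)*92346) = 331776*(1/273652) + (1/92346)/(-62574) = 82944/68413 - 1/62574*1/92346 = 82944/68413 - 1/5778458604 = 479288470381763/395321688475452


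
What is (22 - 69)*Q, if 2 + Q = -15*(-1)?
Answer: -611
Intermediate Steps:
Q = 13 (Q = -2 - 15*(-1) = -2 + 15 = 13)
(22 - 69)*Q = (22 - 69)*13 = -47*13 = -611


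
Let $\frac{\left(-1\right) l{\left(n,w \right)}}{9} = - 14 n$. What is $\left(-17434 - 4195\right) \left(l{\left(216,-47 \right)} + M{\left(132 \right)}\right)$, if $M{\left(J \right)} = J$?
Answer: $-591509892$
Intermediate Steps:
$l{\left(n,w \right)} = 126 n$ ($l{\left(n,w \right)} = - 9 \left(- 14 n\right) = 126 n$)
$\left(-17434 - 4195\right) \left(l{\left(216,-47 \right)} + M{\left(132 \right)}\right) = \left(-17434 - 4195\right) \left(126 \cdot 216 + 132\right) = - 21629 \left(27216 + 132\right) = \left(-21629\right) 27348 = -591509892$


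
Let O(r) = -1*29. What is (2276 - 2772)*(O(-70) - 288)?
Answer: 157232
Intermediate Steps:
O(r) = -29
(2276 - 2772)*(O(-70) - 288) = (2276 - 2772)*(-29 - 288) = -496*(-317) = 157232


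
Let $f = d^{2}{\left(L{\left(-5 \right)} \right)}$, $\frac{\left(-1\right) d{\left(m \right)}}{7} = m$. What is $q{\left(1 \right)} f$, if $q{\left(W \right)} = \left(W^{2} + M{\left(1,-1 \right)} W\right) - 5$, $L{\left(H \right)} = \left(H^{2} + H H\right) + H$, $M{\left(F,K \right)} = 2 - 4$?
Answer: $-595350$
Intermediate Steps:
$M{\left(F,K \right)} = -2$ ($M{\left(F,K \right)} = 2 - 4 = -2$)
$L{\left(H \right)} = H + 2 H^{2}$ ($L{\left(H \right)} = \left(H^{2} + H^{2}\right) + H = 2 H^{2} + H = H + 2 H^{2}$)
$d{\left(m \right)} = - 7 m$
$q{\left(W \right)} = -5 + W^{2} - 2 W$ ($q{\left(W \right)} = \left(W^{2} - 2 W\right) - 5 = -5 + W^{2} - 2 W$)
$f = 99225$ ($f = \left(- 7 \left(- 5 \left(1 + 2 \left(-5\right)\right)\right)\right)^{2} = \left(- 7 \left(- 5 \left(1 - 10\right)\right)\right)^{2} = \left(- 7 \left(\left(-5\right) \left(-9\right)\right)\right)^{2} = \left(\left(-7\right) 45\right)^{2} = \left(-315\right)^{2} = 99225$)
$q{\left(1 \right)} f = \left(-5 + 1^{2} - 2\right) 99225 = \left(-5 + 1 - 2\right) 99225 = \left(-6\right) 99225 = -595350$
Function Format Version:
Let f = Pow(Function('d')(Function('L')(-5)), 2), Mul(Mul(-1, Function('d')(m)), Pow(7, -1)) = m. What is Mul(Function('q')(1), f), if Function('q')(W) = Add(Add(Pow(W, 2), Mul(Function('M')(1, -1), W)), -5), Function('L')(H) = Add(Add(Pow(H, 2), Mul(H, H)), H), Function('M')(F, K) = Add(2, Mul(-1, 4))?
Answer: -595350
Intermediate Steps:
Function('M')(F, K) = -2 (Function('M')(F, K) = Add(2, -4) = -2)
Function('L')(H) = Add(H, Mul(2, Pow(H, 2))) (Function('L')(H) = Add(Add(Pow(H, 2), Pow(H, 2)), H) = Add(Mul(2, Pow(H, 2)), H) = Add(H, Mul(2, Pow(H, 2))))
Function('d')(m) = Mul(-7, m)
Function('q')(W) = Add(-5, Pow(W, 2), Mul(-2, W)) (Function('q')(W) = Add(Add(Pow(W, 2), Mul(-2, W)), -5) = Add(-5, Pow(W, 2), Mul(-2, W)))
f = 99225 (f = Pow(Mul(-7, Mul(-5, Add(1, Mul(2, -5)))), 2) = Pow(Mul(-7, Mul(-5, Add(1, -10))), 2) = Pow(Mul(-7, Mul(-5, -9)), 2) = Pow(Mul(-7, 45), 2) = Pow(-315, 2) = 99225)
Mul(Function('q')(1), f) = Mul(Add(-5, Pow(1, 2), Mul(-2, 1)), 99225) = Mul(Add(-5, 1, -2), 99225) = Mul(-6, 99225) = -595350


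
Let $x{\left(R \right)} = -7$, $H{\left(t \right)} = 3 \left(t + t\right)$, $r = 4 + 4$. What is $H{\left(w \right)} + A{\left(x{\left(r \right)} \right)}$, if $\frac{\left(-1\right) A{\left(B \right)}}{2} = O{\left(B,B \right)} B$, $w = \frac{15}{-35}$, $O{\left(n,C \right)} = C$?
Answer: $- \frac{704}{7} \approx -100.57$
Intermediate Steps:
$w = - \frac{3}{7}$ ($w = 15 \left(- \frac{1}{35}\right) = - \frac{3}{7} \approx -0.42857$)
$r = 8$
$H{\left(t \right)} = 6 t$ ($H{\left(t \right)} = 3 \cdot 2 t = 6 t$)
$A{\left(B \right)} = - 2 B^{2}$ ($A{\left(B \right)} = - 2 B B = - 2 B^{2}$)
$H{\left(w \right)} + A{\left(x{\left(r \right)} \right)} = 6 \left(- \frac{3}{7}\right) - 2 \left(-7\right)^{2} = - \frac{18}{7} - 98 = - \frac{704}{7}$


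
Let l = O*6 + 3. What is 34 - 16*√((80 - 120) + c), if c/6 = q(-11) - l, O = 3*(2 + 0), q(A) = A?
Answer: 34 - 32*I*√85 ≈ 34.0 - 295.03*I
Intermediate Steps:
O = 6 (O = 3*2 = 6)
l = 39 (l = 6*6 + 3 = 36 + 3 = 39)
c = -300 (c = 6*(-11 - 1*39) = 6*(-11 - 39) = 6*(-50) = -300)
34 - 16*√((80 - 120) + c) = 34 - 16*√((80 - 120) - 300) = 34 - 16*√(-40 - 300) = 34 - 32*I*√85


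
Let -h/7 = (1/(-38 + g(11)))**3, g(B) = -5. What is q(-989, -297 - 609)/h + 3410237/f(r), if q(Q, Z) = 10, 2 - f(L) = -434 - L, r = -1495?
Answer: 818107471/7413 ≈ 1.1036e+5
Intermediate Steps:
f(L) = 436 + L (f(L) = 2 - (-434 - L) = 2 + (434 + L) = 436 + L)
h = 7/79507 (h = -7/(-38 - 5)**3 = -7*(1/(-43))**3 = -7*(-1/43)**3 = -7*(-1/79507) = 7/79507 ≈ 8.8043e-5)
q(-989, -297 - 609)/h + 3410237/f(r) = 10/(7/79507) + 3410237/(436 - 1495) = 10*(79507/7) + 3410237/(-1059) = 795070/7 + 3410237*(-1/1059) = 795070/7 - 3410237/1059 = 818107471/7413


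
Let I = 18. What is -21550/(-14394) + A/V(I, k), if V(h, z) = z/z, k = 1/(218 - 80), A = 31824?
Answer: 229048103/7197 ≈ 31826.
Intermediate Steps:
k = 1/138 ≈ 0.0072464
V(h, z) = 1
-21550/(-14394) + A/V(I, k) = -21550/(-14394) + 31824/1 = -21550*(-1/14394) + 31824*1 = 10775/7197 + 31824 = 229048103/7197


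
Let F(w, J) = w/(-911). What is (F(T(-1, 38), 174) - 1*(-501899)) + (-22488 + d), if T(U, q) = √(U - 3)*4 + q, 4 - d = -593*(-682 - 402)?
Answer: -148854705/911 - 8*I/911 ≈ -1.634e+5 - 0.0087816*I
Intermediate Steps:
d = -642808 (d = 4 - (-593)*(-682 - 402) = 4 - (-593)*(-1084) = 4 - 1*642812 = 4 - 642812 = -642808)
T(U, q) = q + 4*√(-3 + U) (T(U, q) = √(-3 + U)*4 + q = 4*√(-3 + U) + q = q + 4*√(-3 + U))
F(w, J) = -w/911 (F(w, J) = w*(-1/911) = -w/911)
(F(T(-1, 38), 174) - 1*(-501899)) + (-22488 + d) = (-(38 + 4*√(-3 - 1))/911 - 1*(-501899)) + (-22488 - 642808) = (-(38 + 4*√(-4))/911 + 501899) - 665296 = (-(38 + 4*(2*I))/911 + 501899) - 665296 = (-(38 + 8*I)/911 + 501899) - 665296 = ((-38/911 - 8*I/911) + 501899) - 665296 = (457229951/911 - 8*I/911) - 665296 = -148854705/911 - 8*I/911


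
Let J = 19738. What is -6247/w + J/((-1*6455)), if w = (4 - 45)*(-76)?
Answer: -101827993/20113780 ≈ -5.0626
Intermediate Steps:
w = 3116 (w = -41*(-76) = 3116)
-6247/w + J/((-1*6455)) = -6247/3116 + 19738/((-1*6455)) = -6247*1/3116 + 19738/(-6455) = -6247/3116 + 19738*(-1/6455) = -6247/3116 - 19738/6455 = -101827993/20113780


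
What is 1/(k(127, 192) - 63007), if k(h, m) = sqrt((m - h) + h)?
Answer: -63007/3969881857 - 8*sqrt(3)/3969881857 ≈ -1.5875e-5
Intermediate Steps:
k(h, m) = sqrt(m)
1/(k(127, 192) - 63007) = 1/(sqrt(192) - 63007) = 1/(8*sqrt(3) - 63007) = 1/(-63007 + 8*sqrt(3))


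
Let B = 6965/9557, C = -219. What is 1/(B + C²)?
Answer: 9557/458370242 ≈ 2.0850e-5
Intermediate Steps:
B = 6965/9557 (B = 6965*(1/9557) = 6965/9557 ≈ 0.72879)
1/(B + C²) = 1/(6965/9557 + (-219)²) = 1/(6965/9557 + 47961) = 1/(458370242/9557) = 9557/458370242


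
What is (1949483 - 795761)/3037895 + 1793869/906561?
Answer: 6495505035797/2754037129095 ≈ 2.3585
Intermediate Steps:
(1949483 - 795761)/3037895 + 1793869/906561 = 1153722*(1/3037895) + 1793869*(1/906561) = 1153722/3037895 + 1793869/906561 = 6495505035797/2754037129095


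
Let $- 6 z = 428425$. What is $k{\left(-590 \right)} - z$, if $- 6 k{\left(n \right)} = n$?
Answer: $\frac{143005}{2} \approx 71503.0$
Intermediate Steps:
$z = - \frac{428425}{6}$ ($z = \left(- \frac{1}{6}\right) 428425 = - \frac{428425}{6} \approx -71404.0$)
$k{\left(n \right)} = - \frac{n}{6}$
$k{\left(-590 \right)} - z = \left(- \frac{1}{6}\right) \left(-590\right) - - \frac{428425}{6} = \frac{295}{3} + \frac{428425}{6} = \frac{143005}{2}$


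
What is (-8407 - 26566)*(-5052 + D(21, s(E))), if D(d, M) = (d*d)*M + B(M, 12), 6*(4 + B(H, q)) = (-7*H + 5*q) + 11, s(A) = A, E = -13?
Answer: 376379426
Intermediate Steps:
B(H, q) = -13/6 - 7*H/6 + 5*q/6 (B(H, q) = -4 + ((-7*H + 5*q) + 11)/6 = -4 + (11 - 7*H + 5*q)/6 = -4 + (11/6 - 7*H/6 + 5*q/6) = -13/6 - 7*H/6 + 5*q/6)
D(d, M) = 47/6 - 7*M/6 + M*d² (D(d, M) = (d*d)*M + (-13/6 - 7*M/6 + (⅚)*12) = d²*M + (-13/6 - 7*M/6 + 10) = M*d² + (47/6 - 7*M/6) = 47/6 - 7*M/6 + M*d²)
(-8407 - 26566)*(-5052 + D(21, s(E))) = (-8407 - 26566)*(-5052 + (47/6 - 7/6*(-13) - 13*21²)) = -34973*(-5052 + (47/6 + 91/6 - 13*441)) = -34973*(-5052 + (47/6 + 91/6 - 5733)) = -34973*(-5052 - 5710) = -34973*(-10762) = 376379426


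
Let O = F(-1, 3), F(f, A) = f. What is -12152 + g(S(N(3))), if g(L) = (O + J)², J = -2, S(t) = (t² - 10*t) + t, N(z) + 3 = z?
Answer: -12143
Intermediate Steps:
N(z) = -3 + z
S(t) = t² - 9*t
O = -1
g(L) = 9 (g(L) = (-1 - 2)² = (-3)² = 9)
-12152 + g(S(N(3))) = -12152 + 9 = -12143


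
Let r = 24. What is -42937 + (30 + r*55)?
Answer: -41587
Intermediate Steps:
-42937 + (30 + r*55) = -42937 + (30 + 24*55) = -42937 + (30 + 1320) = -42937 + 1350 = -41587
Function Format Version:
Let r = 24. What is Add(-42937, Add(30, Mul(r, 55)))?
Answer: -41587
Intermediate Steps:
Add(-42937, Add(30, Mul(r, 55))) = Add(-42937, Add(30, Mul(24, 55))) = Add(-42937, Add(30, 1320)) = Add(-42937, 1350) = -41587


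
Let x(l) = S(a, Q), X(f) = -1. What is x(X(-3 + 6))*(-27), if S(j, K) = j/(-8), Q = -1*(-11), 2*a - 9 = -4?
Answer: 135/16 ≈ 8.4375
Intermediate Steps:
a = 5/2 (a = 9/2 + (½)*(-4) = 9/2 - 2 = 5/2 ≈ 2.5000)
Q = 11
S(j, K) = -j/8 (S(j, K) = j*(-⅛) = -j/8)
x(l) = -5/16 (x(l) = -⅛*5/2 = -5/16)
x(X(-3 + 6))*(-27) = -5/16*(-27) = 135/16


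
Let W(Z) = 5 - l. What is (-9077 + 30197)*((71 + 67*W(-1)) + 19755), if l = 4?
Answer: 420140160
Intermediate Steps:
W(Z) = 1 (W(Z) = 5 - 1*4 = 5 - 4 = 1)
(-9077 + 30197)*((71 + 67*W(-1)) + 19755) = (-9077 + 30197)*((71 + 67*1) + 19755) = 21120*((71 + 67) + 19755) = 21120*(138 + 19755) = 21120*19893 = 420140160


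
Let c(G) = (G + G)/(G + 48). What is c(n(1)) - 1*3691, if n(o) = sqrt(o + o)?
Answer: -4248343/1151 + 48*sqrt(2)/1151 ≈ -3690.9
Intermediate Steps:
n(o) = sqrt(2)*sqrt(o) (n(o) = sqrt(2*o) = sqrt(2)*sqrt(o))
c(G) = 2*G/(48 + G) (c(G) = (2*G)/(48 + G) = 2*G/(48 + G))
c(n(1)) - 1*3691 = 2*(sqrt(2)*sqrt(1))/(48 + sqrt(2)*sqrt(1)) - 1*3691 = 2*(sqrt(2)*1)/(48 + sqrt(2)*1) - 3691 = 2*sqrt(2)/(48 + sqrt(2)) - 3691 = -3691 + 2*sqrt(2)/(48 + sqrt(2))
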